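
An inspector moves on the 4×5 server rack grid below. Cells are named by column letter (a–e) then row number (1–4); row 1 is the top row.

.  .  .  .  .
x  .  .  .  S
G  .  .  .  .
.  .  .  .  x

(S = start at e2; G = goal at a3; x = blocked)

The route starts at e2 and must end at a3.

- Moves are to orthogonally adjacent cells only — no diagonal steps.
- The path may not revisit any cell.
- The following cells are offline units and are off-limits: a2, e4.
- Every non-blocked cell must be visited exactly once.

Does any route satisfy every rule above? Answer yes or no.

Cell a1 has only one open neighbour but is neither the start nor the goal, so a Hamiltonian route would have to both enter and leave it through the same neighbour — impossible without revisiting.

no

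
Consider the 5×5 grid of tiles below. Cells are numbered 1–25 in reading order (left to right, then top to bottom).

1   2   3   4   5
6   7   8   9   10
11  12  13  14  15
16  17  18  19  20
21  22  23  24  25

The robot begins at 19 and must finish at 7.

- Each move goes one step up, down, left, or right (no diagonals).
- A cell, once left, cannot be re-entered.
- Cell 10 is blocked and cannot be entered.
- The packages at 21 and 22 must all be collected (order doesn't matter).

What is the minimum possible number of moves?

8

Any route passes through 21 and 22 in some order between 19 and 7. Summing Manhattan distances along each leg and taking the cheapest ordering (19 → 22 → 21 → 7) gives a lower bound of 3 + 1 + 4 = 8 moves.
A route of 8 moves achieves this: 19 → 24 → 23 → 22 → 21 → 16 → 11 → 6 → 7.
Since 8 matches the lower bound, it is optimal.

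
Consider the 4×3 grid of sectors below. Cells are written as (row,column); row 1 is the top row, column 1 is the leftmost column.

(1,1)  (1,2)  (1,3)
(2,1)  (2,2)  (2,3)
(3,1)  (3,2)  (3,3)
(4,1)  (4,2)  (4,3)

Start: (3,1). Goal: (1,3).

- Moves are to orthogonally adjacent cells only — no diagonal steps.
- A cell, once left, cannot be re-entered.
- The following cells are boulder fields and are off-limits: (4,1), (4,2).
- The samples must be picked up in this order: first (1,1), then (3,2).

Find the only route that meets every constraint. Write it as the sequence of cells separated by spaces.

The waypoints must appear in the order (1,1), (3,2), with no cell reused.
Route from (3,1): 2× up (reaching (1,1)), right to (1,2), 2× down (reaching (3,2)), right to (3,3), 2× up (reaching (1,3)) — 8 moves in all.
Check: order respected ((1,1) at step 2, (3,2) at step 5).

(3,1) (2,1) (1,1) (1,2) (2,2) (3,2) (3,3) (2,3) (1,3)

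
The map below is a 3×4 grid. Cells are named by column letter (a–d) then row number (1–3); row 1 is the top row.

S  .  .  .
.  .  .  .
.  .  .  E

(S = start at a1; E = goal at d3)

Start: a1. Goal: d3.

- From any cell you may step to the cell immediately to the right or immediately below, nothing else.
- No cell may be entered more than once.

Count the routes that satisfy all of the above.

A right/down-only route from a1 to d3 makes exactly 2 down-moves and 3 right-moves in some order.
With no other constraints that would be C(5,2) = 10 routes.
That gives 10 routes.

10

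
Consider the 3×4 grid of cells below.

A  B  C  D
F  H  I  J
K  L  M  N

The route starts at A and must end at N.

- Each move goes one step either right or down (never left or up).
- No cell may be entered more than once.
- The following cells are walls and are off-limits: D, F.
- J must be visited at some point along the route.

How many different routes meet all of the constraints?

A right/down-only route from A to N makes exactly 2 down-moves and 3 right-moves in some order.
With no other constraints that would be C(5,2) = 10 routes.
Split at J and multiply the segment counts (each segment already excludes blocked cells): A→J: 2; J→N: 1; product = 2.
That gives 2 routes.

2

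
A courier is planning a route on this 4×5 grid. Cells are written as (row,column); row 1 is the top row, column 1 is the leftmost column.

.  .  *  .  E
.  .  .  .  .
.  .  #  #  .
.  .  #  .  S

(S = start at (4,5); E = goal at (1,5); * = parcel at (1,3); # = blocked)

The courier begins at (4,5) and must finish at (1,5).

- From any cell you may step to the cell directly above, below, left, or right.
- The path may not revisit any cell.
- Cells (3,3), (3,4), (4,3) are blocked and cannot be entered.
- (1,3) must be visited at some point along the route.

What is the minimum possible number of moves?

7

Any route passes through (1,3) somewhere between (4,5) and (1,5). Summing Manhattan distances along the two legs ((4,5) → (1,3) → (1,5)) gives a lower bound of 5 + 2 = 7 moves.
A route of 7 moves achieves this: (4,5) → (3,5) → (2,5) → (2,4) → (2,3) → (1,3) → (1,4) → (1,5).
Since 7 matches the lower bound, it is optimal.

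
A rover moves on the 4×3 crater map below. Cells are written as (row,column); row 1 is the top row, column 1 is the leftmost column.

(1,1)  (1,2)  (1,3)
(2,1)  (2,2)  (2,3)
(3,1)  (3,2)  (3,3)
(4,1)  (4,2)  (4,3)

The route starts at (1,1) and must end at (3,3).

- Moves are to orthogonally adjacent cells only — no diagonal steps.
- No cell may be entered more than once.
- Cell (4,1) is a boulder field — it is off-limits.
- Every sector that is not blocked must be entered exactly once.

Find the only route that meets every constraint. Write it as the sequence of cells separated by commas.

Need to visit all 11 open cells exactly once, starting at (1,1) and ending at (3,3).
Cell (3,1) has only two open neighbours ((2,1) and (3,2)), so the path must pass straight through it: one of those is the cell it's entered from and the other is where it exits.
Route from (1,1): right 2 to (1,3), down 1 to (2,3), left 2 to (2,1), down 1 to (3,1), right 1 to (3,2), down 1 to (4,2), right 1 to (4,3), up 1 to (3,3) — 10 moves in all.
Check: all 11 open cells covered.

(1,1), (1,2), (1,3), (2,3), (2,2), (2,1), (3,1), (3,2), (4,2), (4,3), (3,3)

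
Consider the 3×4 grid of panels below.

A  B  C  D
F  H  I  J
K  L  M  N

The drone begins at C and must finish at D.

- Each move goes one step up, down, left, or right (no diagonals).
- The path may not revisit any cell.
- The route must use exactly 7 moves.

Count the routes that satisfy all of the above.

Need simple routes of exactly 7 moves from C to D (Manhattan distance 1, so 3 moves are spent on a detour and 3 undoing it).
Enumerating: C I H L M N J D | C B H L M I J D | C B H L M N J D | C B H I M N J D | C B A F H I J D.
That gives 5 routes.

5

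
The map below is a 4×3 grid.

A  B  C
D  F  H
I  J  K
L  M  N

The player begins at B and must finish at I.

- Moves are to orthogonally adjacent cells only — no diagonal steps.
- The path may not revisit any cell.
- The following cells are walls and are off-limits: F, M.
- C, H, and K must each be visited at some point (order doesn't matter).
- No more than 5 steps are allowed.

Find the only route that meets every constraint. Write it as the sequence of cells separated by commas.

The budget equals the shortest possible length, so every move has to be on a shortest route through the required cells.
Route from B: right 1 to C, down 2 to K, left 2 to I — 5 moves in all.
Check: all required cells visited; 5 ≤ 5 moves.

B, C, H, K, J, I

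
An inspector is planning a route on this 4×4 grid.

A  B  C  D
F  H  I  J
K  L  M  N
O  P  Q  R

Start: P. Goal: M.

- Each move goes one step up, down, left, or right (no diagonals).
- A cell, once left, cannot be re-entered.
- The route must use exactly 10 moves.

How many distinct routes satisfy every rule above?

Need simple routes of exactly 10 moves from P to M (Manhattan distance 2, so 4 moves are spent on a detour and 4 undoing it).
Branch systematically from the start, pruning whenever the remaining move budget drops below the Manhattan distance to M or differs from it in parity. Grouping the completions by first move — via L: 15; via O: 16; via Q: 5 — and summing: 15 + 16 + 5 = 36.
That gives 36 routes.

36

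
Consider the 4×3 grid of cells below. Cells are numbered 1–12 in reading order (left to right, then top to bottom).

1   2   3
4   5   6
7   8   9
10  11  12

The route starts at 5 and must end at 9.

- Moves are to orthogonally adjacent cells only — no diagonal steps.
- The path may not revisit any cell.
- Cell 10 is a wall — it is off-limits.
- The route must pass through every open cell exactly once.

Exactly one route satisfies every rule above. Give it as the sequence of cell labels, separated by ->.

Need to visit all 11 open cells exactly once, starting at 5 and ending at 9.
Cell 12 has only two open neighbours (9 and 11), so the path must pass straight through it: one of those is the cell it's entered from and the other is where it exits.
Route from 5: right 1 to 6, up 1 to 3, left 2 to 1, down 2 to 7, right 1 to 8, down 1 to 11, right 1 to 12, up 1 to 9 — 10 moves in all.
Check: all 11 open cells covered.

5 -> 6 -> 3 -> 2 -> 1 -> 4 -> 7 -> 8 -> 11 -> 12 -> 9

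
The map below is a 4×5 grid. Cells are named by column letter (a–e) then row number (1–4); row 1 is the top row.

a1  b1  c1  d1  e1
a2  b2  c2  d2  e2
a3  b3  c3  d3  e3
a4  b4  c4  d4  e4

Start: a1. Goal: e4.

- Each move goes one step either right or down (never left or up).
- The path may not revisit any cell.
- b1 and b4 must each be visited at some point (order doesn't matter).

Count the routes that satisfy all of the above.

1

A right/down-only route from a1 to e4 makes exactly 3 down-moves and 4 right-moves in some order.
With no other constraints that would be C(7,3) = 35 routes.
A monotone route can only reach the required cells in the order b1, b4, so split there and multiply the segment counts: a1→b1: 1; b1→b4: 1; b4→e4: 1; product = 1.
That gives 1 route.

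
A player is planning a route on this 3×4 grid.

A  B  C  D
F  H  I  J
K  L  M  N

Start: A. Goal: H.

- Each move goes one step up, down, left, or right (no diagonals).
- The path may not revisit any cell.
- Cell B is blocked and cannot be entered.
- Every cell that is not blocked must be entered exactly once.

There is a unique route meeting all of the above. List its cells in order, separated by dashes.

Need to visit all 11 open cells exactly once, starting at A and ending at H.
Cell K has only two open neighbours (F and L), so the path must pass straight through it: one of those is the cell it's entered from and the other is where it exits.
Route from A: down 2 to K, right 3 to N, up 2 to D, left 1 to C, down 1 to I, left 1 to H — 10 moves in all.
Check: all 11 open cells covered.

A - F - K - L - M - N - J - D - C - I - H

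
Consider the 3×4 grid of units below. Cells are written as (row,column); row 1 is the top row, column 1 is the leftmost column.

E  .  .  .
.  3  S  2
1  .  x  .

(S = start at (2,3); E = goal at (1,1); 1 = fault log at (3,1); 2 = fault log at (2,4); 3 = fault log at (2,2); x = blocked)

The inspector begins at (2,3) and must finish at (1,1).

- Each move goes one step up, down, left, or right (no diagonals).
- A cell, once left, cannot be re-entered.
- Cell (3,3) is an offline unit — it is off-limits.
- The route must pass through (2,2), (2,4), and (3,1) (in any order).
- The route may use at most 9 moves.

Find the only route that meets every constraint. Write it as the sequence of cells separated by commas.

(2,3), (2,4), (1,4), (1,3), (1,2), (2,2), (3,2), (3,1), (2,1), (1,1)

Any route must reach (2,2), (2,4), and (3,1) and still end at (1,1) within 9 moves, so the order of the required stops is forced.
Route from (2,3): right to (2,4), up to (1,4), 2× left (reaching (1,2)), 2× down (reaching (3,2)), left to (3,1), 2× up (reaching (1,1)) — 9 moves in all.
Check: all required cells visited; 9 ≤ 9 moves.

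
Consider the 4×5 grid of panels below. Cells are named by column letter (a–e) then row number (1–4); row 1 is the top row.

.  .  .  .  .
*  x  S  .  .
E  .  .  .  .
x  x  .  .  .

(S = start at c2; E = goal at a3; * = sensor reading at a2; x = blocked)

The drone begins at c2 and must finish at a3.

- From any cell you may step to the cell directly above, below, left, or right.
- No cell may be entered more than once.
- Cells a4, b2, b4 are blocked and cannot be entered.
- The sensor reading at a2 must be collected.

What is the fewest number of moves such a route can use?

Any route passes through a2 somewhere between c2 and a3. Summing Manhattan distances along the two legs (c2 → a2 → a3) gives a lower bound of 2 + 1 = 3 moves.
That bound ignores the blocked cells. Measuring each leg by the fewest moves that actually steer around them (c2→a2: 4; a2→a3: 1) raises the lower bound to 5.
A route of 5 moves exists: c2 → c1 → b1 → a1 → a2 → a3.
Since 5 matches that lower bound, it is optimal.

5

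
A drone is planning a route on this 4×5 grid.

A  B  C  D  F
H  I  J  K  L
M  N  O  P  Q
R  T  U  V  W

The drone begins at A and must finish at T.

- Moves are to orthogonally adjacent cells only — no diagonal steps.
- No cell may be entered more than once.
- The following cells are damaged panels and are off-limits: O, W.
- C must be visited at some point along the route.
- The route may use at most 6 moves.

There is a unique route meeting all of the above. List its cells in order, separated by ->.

The budget equals the shortest possible length, so every move has to be on a shortest route through the required cells.
Route from A: 2× right (reaching C), down to J, left to I, 2× down (reaching T) — 6 moves in all.
Check: all required cells visited; 6 ≤ 6 moves.

A -> B -> C -> J -> I -> N -> T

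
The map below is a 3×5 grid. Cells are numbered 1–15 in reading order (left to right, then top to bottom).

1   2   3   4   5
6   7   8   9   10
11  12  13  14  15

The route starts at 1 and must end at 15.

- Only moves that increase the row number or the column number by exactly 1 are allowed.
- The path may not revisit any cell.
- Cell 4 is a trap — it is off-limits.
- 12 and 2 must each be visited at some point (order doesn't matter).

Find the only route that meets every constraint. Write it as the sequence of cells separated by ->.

1 -> 2 -> 7 -> 12 -> 13 -> 14 -> 15

Moves only go right or down, so the column and row indices never decrease.
Route from 1: right to 2, 2× down (reaching 12), 3× right (reaching 15) — 6 moves in all.
Check: all required cells visited.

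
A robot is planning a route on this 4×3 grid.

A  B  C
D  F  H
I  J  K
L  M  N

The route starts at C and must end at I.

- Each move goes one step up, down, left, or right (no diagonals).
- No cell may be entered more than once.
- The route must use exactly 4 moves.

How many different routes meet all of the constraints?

Need simple routes of exactly 4 moves from C to I (Manhattan distance 4, so 0 moves are spent on a detour and 0 undoing it).
Enumerating: C H K J I | C H F J I | C H F D I | C B F J I | C B F D I | C B A D I.
That gives 6 routes.

6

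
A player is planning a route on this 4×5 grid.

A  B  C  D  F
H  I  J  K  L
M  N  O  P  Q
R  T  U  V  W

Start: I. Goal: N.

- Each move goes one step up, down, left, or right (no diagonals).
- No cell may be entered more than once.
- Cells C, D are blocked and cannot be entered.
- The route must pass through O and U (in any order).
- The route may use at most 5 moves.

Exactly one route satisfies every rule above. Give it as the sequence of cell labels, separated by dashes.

Any route must reach O and U and still end at N within 5 moves, so the order of the required stops is forced.
Route from I: right to J, 2× down (reaching U), left to T, up to N — 5 moves in all.
Check: all required cells visited; 5 ≤ 5 moves.

I - J - O - U - T - N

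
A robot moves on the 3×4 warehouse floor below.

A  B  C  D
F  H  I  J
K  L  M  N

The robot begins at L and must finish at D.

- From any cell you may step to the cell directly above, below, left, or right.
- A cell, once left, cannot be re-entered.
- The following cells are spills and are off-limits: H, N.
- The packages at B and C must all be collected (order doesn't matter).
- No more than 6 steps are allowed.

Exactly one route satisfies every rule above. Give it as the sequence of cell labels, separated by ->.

L -> K -> F -> A -> B -> C -> D

The budget equals the shortest possible length, so every move has to be on a shortest route through the required cells.
Route from L: left to K, 2× up (reaching A), 3× right (reaching D) — 6 moves in all.
Check: all required cells visited; 6 ≤ 6 moves.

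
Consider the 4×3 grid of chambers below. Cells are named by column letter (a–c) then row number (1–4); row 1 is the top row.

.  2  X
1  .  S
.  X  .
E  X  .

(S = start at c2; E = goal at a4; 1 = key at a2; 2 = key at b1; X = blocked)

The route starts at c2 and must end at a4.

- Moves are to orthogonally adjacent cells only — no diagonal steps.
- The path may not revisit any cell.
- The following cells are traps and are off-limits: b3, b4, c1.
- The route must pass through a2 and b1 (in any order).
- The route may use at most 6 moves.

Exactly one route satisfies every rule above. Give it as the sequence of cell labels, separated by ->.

Any route must reach a2 and b1 and still end at a4 within 6 moves, so the order of the required stops is forced.
Route from c2: left 1 to b2, up 1 to b1, left 1 to a1, down 3 to a4 — 6 moves in all.
Check: all required cells visited; 6 ≤ 6 moves.

c2 -> b2 -> b1 -> a1 -> a2 -> a3 -> a4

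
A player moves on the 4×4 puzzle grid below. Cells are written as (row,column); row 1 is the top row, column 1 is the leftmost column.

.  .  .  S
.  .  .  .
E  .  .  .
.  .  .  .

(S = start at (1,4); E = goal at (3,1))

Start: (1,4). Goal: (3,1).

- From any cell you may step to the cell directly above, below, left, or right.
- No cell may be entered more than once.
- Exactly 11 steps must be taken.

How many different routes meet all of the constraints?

39

Need simple routes of exactly 11 moves from (1,4) to (3,1) (Manhattan distance 5, so 3 moves are spent on a detour and 3 undoing it).
Branch systematically from the start, pruning whenever the remaining move budget drops below the Manhattan distance to (3,1) or differs from it in parity. Grouping the completions by first move — via (2,4): 17; via (1,3): 22 — and summing: 17 + 22 = 39.
That gives 39 routes.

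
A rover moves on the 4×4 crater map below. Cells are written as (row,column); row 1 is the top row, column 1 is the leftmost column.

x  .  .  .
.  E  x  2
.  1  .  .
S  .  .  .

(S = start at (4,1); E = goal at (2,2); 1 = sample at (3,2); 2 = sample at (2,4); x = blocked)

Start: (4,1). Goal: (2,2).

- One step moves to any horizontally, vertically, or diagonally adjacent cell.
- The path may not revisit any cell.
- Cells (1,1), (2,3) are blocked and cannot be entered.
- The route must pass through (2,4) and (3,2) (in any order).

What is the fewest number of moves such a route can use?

5

Any route passes through (2,4) and (3,2) in some order between (4,1) and (2,2). Summing Chebyshev distances along each leg and taking the cheapest ordering ((4,1) → (3,2) → (2,4) → (2,2)) gives a lower bound of 1 + 2 + 2 = 5 moves.
A route of 5 moves achieves this: (4,1) → (3,2) → (3,3) → (2,4) → (1,3) → (2,2).
Since 5 matches the lower bound, it is optimal.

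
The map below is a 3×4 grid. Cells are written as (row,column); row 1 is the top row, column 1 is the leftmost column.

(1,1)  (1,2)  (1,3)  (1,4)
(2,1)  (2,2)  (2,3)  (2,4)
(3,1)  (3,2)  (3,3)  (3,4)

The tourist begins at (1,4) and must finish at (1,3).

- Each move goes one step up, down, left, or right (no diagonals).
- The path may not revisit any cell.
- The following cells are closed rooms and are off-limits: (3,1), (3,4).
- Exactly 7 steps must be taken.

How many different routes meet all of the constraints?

Need simple routes of exactly 7 moves from (1,4) to (1,3) (Manhattan distance 1, so 3 moves are spent on a detour and 3 undoing it).
Enumerating: (1,4) (2,4) (2,3) (3,3) (3,2) (2,2) (1,2) (1,3) | (1,4) (2,4) (2,3) (2,2) (2,1) (1,1) (1,2) (1,3).
That gives 2 routes.

2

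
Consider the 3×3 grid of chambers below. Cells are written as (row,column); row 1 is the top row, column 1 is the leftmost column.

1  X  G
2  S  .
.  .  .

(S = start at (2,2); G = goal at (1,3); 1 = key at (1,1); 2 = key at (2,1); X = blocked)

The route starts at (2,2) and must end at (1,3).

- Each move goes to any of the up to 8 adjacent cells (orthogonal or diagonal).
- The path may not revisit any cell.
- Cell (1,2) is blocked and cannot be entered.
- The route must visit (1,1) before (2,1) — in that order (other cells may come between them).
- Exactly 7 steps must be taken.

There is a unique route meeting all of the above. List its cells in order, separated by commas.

(2,2), (1,1), (2,1), (3,1), (3,2), (3,3), (2,3), (1,3)

The waypoints must appear in the order (1,1), (2,1), with no cell reused.
Route from (2,2): up-left 1 to (1,1), down 2 to (3,1), right 2 to (3,3), up 2 to (1,3) — 7 moves in all.
Check: order respected (1 at step 1, 2 at step 2); 7 moves as required.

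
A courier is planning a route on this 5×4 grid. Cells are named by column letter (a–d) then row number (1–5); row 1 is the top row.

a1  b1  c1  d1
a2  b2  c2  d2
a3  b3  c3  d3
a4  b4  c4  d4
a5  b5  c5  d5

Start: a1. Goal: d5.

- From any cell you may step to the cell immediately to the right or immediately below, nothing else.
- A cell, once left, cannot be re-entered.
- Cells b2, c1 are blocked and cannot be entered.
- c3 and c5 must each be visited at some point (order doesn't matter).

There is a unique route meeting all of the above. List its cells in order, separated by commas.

Moves only go right or down, so the column and row indices never decrease.
Route from a1: 2× down (reaching a3), 2× right (reaching c3), 2× down (reaching c5), right to d5 — 7 moves in all.
Check: all required cells visited.

a1, a2, a3, b3, c3, c4, c5, d5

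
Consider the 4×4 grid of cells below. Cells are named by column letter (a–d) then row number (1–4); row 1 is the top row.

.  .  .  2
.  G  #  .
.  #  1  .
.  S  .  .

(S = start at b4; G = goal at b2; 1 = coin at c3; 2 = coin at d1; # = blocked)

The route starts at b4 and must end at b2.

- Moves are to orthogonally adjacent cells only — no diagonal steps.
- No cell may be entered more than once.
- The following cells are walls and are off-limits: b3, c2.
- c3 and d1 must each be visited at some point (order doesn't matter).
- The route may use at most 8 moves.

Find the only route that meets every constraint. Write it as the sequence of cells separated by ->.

The 8-move cap with required stops at c3, d1 leaves no slack for detours.
Route from b4: right 1 to c4, up 1 to c3, right 1 to d3, up 2 to d1, left 2 to b1, down 1 to b2 — 8 moves in all.
Check: all required cells visited; 8 ≤ 8 moves.

b4 -> c4 -> c3 -> d3 -> d2 -> d1 -> c1 -> b1 -> b2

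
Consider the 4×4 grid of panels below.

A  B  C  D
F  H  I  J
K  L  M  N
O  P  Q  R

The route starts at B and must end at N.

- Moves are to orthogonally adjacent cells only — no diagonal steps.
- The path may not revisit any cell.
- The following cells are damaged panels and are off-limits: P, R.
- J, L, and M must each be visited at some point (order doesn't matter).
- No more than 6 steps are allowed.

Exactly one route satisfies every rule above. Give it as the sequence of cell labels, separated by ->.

Any route must reach J, L, and M and still end at N within 6 moves, so the order of the required stops is forced.
Route from B: down 2 to L, right 1 to M, up 1 to I, right 1 to J, down 1 to N — 6 moves in all.
Check: all required cells visited; 6 ≤ 6 moves.

B -> H -> L -> M -> I -> J -> N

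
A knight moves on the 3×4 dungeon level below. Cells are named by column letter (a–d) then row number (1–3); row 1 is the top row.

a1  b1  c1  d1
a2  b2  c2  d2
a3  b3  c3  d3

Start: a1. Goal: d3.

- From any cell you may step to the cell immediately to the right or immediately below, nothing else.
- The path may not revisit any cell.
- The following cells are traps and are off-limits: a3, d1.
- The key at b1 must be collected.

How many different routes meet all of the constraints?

5

A right/down-only route from a1 to d3 makes exactly 2 down-moves and 3 right-moves in some order.
With no other constraints that would be C(5,2) = 10 routes.
Split at b1 and multiply the segment counts (each segment already excludes blocked cells): a1→b1: 1; b1→d3: 5; product = 5.
That gives 5 routes.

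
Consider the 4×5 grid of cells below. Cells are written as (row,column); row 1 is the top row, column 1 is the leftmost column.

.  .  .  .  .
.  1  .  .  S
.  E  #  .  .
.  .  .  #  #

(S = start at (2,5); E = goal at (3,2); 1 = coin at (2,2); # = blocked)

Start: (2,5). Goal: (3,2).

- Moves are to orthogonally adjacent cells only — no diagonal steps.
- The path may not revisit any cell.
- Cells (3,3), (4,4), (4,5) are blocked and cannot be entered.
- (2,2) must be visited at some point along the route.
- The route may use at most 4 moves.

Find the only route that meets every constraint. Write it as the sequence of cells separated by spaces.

(2,5) (2,4) (2,3) (2,2) (3,2)

Any route must reach (2,2) and still end at (3,2) within 4 moves, so the order of the required stops is forced.
Route from (2,5): left 3 to (2,2), down 1 to (3,2) — 4 moves in all.
Check: all required cells visited; 4 ≤ 4 moves.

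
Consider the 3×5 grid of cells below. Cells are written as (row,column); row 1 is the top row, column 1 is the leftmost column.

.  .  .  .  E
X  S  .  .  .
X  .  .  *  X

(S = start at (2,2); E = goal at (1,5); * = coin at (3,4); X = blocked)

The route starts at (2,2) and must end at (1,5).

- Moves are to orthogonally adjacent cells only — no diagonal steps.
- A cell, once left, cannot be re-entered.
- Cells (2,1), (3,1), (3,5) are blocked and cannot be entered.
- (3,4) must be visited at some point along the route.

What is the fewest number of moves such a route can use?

Any route passes through (3,4) somewhere between (2,2) and (1,5). Summing Manhattan distances along the two legs ((2,2) → (3,4) → (1,5)) gives a lower bound of 3 + 3 = 6 moves.
A route of 6 moves achieves this: (2,2) → (3,2) → (3,3) → (3,4) → (2,4) → (1,4) → (1,5).
Since 6 matches the lower bound, it is optimal.

6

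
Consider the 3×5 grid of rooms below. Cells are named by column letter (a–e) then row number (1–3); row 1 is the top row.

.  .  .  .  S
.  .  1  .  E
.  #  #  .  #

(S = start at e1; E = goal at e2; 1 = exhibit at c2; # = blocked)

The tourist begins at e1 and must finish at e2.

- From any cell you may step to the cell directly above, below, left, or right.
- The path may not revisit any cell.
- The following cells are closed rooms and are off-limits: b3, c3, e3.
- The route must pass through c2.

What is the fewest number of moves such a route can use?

Any route passes through c2 somewhere between e1 and e2. Summing Manhattan distances along the two legs (e1 → c2 → e2) gives a lower bound of 3 + 2 = 5 moves.
A route of 5 moves achieves this: e1 → d1 → c1 → c2 → d2 → e2.
Since 5 matches the lower bound, it is optimal.

5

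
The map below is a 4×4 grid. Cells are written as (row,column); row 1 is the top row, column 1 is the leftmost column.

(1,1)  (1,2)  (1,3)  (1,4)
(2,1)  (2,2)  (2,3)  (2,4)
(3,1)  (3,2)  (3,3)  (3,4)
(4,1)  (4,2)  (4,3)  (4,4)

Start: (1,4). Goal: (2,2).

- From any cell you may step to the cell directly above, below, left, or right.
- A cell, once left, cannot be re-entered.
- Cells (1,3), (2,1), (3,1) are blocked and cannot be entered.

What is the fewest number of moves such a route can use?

3

The Manhattan distance from (1,4) to (2,2) is |1−2| + |4−2| = 3, so at least 3 moves are needed.
A route of 3 moves achieves this: (1,4) → (2,4) → (2,3) → (2,2).
Since 3 matches the lower bound, it is optimal.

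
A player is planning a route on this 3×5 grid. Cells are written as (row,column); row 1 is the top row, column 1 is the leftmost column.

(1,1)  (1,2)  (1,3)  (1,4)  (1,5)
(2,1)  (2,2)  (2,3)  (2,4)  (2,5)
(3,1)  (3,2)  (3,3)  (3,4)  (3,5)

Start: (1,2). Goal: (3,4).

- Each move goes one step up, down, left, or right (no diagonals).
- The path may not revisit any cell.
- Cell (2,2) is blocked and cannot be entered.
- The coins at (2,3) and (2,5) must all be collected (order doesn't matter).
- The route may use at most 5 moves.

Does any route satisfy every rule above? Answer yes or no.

no

Even ignoring the no-revisit rule, getting from (1,2) to (3,4), taking the cheapest ordering (1,2) → (2,3) → (2,5) → (3,4) needs at least 2 + 2 + 2 = 6 moves (Manhattan distance per leg), which exceeds the 5-move limit.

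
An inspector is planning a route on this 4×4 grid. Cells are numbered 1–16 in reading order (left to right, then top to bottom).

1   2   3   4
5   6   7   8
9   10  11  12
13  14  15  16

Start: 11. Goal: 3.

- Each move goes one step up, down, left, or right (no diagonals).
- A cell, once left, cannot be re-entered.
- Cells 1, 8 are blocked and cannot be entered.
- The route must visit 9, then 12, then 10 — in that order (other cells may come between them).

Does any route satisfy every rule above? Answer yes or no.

no

Ignoring the required order, 4 revisit-free routes from 11 to 3 pass through all of 9, 12, and 10; the waypoint orders that occur are 12 → 10 → 9 (2); 12 → 9 → 10 (2) — never 9 → 12 → 10.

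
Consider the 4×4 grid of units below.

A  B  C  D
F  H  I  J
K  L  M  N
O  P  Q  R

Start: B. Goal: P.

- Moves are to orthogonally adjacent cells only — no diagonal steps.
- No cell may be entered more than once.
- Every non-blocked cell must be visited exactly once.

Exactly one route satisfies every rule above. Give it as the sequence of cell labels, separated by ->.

B -> A -> F -> H -> I -> C -> D -> J -> N -> R -> Q -> M -> L -> K -> O -> P

Need to visit all 16 open cells exactly once, starting at B and ending at P.
Cell R has only two open neighbours (N and Q), so the path must pass straight through it: one of those is the cell it's entered from and the other is where it exits.
Route from B: left to A, down to F, 2× right (reaching I), up to C, right to D, 3× down (reaching R), left to Q, up to M, 2× left (reaching K), down to O, right to P — 15 moves in all.
Check: all 16 open cells covered.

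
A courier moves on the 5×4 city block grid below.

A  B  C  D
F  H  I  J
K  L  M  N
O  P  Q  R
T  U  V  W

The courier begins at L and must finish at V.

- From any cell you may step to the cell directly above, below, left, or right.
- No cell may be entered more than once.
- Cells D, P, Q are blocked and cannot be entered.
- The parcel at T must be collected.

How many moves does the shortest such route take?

Any route passes through T somewhere between L and V. Summing Manhattan distances along the two legs (L → T → V) gives a lower bound of 3 + 2 = 5 moves.
A route of 5 moves achieves this: L → K → O → T → U → V.
Since 5 matches the lower bound, it is optimal.

5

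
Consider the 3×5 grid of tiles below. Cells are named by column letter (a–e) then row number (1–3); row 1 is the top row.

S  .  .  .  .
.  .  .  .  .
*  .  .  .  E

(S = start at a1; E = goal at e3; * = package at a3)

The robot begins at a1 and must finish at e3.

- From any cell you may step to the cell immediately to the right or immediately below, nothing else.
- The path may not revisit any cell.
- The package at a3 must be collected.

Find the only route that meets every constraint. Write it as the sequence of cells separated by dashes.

a1 - a2 - a3 - b3 - c3 - d3 - e3

Moves only go right or down, so the column and row indices never decrease.
Route from a1: 2× down (reaching a3), 4× right (reaching e3) — 6 moves in all.
Check: all required cells visited.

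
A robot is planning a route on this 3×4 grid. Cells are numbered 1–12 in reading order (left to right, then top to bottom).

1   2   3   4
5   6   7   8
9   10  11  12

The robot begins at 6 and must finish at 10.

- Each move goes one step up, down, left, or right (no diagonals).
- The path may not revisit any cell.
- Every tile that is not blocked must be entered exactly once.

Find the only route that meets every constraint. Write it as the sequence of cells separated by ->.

6 -> 7 -> 11 -> 12 -> 8 -> 4 -> 3 -> 2 -> 1 -> 5 -> 9 -> 10

Need to visit all 12 open cells exactly once, starting at 6 and ending at 10.
Route from 6: right 1 to 7, down 1 to 11, right 1 to 12, up 2 to 4, left 3 to 1, down 2 to 9, right 1 to 10 — 11 moves in all.
Check: all 12 open cells covered.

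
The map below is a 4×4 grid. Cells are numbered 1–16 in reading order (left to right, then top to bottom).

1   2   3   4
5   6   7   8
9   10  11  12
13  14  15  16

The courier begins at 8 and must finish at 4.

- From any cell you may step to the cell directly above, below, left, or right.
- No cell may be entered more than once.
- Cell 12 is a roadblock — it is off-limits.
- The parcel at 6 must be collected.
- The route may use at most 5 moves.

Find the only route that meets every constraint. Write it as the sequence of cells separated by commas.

8, 7, 6, 2, 3, 4

Any route must reach 6 and still end at 4 within 5 moves, so the order of the required stops is forced.
Route from 8: left 2 to 6, up 1 to 2, right 2 to 4 — 5 moves in all.
Check: all required cells visited; 5 ≤ 5 moves.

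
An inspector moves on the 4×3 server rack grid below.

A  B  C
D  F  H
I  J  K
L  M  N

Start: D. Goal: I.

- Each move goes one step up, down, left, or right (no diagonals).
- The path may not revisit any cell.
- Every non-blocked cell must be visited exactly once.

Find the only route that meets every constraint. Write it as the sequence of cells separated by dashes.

Need to visit all 12 open cells exactly once, starting at D and ending at I.
Cell C has only two open neighbours (H and B), so the path must pass straight through it: one of those is the cell it's entered from and the other is where it exits.
Route from D: up 1 to A, right 2 to C, down 1 to H, left 1 to F, down 1 to J, right 1 to K, down 1 to N, left 2 to L, up 1 to I — 11 moves in all.
Check: all 12 open cells covered.

D - A - B - C - H - F - J - K - N - M - L - I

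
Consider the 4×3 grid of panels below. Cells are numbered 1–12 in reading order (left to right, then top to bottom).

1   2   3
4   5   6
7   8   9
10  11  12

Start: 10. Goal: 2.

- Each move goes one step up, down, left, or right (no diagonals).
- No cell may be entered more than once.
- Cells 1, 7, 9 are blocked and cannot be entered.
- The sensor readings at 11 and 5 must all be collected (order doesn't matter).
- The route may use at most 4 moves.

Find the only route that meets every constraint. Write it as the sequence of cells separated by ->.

10 -> 11 -> 8 -> 5 -> 2

The budget equals the shortest possible length, so every move has to be on a shortest route through the required cells.
Route from 10: right 1 to 11, up 3 to 2 — 4 moves in all.
Check: all required cells visited; 4 ≤ 4 moves.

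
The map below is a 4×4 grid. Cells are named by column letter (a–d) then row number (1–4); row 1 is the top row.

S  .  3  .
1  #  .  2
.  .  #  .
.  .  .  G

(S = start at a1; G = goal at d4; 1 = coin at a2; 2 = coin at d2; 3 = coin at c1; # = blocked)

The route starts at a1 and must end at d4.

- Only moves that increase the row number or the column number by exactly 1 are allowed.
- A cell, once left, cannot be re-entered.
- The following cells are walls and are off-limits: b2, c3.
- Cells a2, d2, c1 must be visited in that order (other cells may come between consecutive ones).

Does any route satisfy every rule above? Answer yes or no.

c1 lies above d2, so going from d2 to c1 would need an upward move — but moves only go right/down, so d2 cannot be visited before c1.

no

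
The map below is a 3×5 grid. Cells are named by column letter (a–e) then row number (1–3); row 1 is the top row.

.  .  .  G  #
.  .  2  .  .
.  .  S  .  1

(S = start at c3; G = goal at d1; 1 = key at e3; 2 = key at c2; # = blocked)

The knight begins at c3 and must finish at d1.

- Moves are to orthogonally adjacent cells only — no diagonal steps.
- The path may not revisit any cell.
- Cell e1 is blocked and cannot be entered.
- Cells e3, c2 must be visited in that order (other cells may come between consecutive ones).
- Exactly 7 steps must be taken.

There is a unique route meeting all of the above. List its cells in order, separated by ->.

c3 -> d3 -> e3 -> e2 -> d2 -> c2 -> c1 -> d1

The waypoints must appear in the order e3, c2, with no cell reused.
Route from c3: right 2 to e3, up 1 to e2, left 2 to c2, up 1 to c1, right 1 to d1 — 7 moves in all.
Check: order respected (1 at step 2, 2 at step 5); 7 moves as required.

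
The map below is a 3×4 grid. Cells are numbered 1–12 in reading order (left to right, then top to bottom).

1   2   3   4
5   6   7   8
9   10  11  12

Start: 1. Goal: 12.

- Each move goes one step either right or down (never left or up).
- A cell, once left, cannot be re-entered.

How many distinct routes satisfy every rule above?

A right/down-only route from 1 to 12 makes exactly 2 down-moves and 3 right-moves in some order.
With no other constraints that would be C(5,2) = 10 routes.
That gives 10 routes.

10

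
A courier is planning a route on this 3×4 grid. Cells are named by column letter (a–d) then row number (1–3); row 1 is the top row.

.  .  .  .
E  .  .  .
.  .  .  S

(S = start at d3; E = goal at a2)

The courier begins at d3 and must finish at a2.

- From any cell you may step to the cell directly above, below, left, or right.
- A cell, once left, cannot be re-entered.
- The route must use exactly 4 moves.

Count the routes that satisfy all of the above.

4

Need simple routes of exactly 4 moves from d3 to a2 (Manhattan distance 4, so 0 moves are spent on a detour and 0 undoing it).
Enumerating: d3 d2 c2 b2 a2 | d3 c3 c2 b2 a2 | d3 c3 b3 b2 a2 | d3 c3 b3 a3 a2.
That gives 4 routes.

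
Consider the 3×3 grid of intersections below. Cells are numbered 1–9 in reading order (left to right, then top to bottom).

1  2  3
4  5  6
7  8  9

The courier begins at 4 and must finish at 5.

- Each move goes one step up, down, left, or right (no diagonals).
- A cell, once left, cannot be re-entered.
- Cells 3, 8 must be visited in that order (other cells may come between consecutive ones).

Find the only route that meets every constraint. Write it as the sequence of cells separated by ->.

The waypoints must appear in the order 3, 8, with no cell reused.
Route from 4: up to 1, 2× right (reaching 3), 2× down (reaching 9), left to 8, up to 5 — 7 moves in all.
Check: order respected (3 at step 3, 8 at step 6).

4 -> 1 -> 2 -> 3 -> 6 -> 9 -> 8 -> 5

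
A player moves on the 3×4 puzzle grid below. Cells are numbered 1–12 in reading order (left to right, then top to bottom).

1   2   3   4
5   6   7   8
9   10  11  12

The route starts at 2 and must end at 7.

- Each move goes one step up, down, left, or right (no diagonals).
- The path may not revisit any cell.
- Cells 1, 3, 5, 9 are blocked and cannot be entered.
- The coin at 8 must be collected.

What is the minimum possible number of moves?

Any route passes through 8 somewhere between 2 and 7. Summing Manhattan distances along the two legs (2 → 8 → 7) gives a lower bound of 3 + 1 = 4 moves.
The shortest route satisfying every rule uses 6 moves: 2 → 6 → 10 → 11 → 12 → 8 → 7.
The no-revisit rule (legs can't share cells) pushes the minimum above the 4-move bound; an exhaustive check rules out every length from 4 to 5, leaving 6 as the minimum.

6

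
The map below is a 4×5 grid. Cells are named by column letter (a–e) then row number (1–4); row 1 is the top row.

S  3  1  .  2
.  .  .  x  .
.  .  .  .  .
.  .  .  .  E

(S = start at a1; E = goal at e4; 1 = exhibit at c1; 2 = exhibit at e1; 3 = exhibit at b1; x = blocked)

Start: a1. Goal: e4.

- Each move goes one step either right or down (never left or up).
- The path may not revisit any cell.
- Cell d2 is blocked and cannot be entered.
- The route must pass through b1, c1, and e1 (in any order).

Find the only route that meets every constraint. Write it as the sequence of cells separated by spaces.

Moves only go right or down, so the column and row indices never decrease.
Route from a1: right 4 to e1, down 3 to e4 — 7 moves in all.
Check: all required cells visited.

a1 b1 c1 d1 e1 e2 e3 e4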